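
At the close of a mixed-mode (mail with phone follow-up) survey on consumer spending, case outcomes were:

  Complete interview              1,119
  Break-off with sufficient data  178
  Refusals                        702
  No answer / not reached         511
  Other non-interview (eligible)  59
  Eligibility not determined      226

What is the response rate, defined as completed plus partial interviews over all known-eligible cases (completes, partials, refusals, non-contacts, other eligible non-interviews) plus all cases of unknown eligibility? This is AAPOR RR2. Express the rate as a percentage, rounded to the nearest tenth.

Top: 1119 + 178 = 1297
Base: 1119 + 178 + 702 + 511 + 59 + 226 = 2795
RR2 = 1297 / 2795 = 0.4640

46.4%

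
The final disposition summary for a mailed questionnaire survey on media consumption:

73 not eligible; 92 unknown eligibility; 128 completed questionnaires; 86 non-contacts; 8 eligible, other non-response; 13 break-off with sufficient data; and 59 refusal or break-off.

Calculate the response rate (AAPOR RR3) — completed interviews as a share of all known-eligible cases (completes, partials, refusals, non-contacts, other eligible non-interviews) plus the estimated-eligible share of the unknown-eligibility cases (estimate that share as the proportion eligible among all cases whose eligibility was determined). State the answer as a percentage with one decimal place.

34.8%

Num = 128
Eligible (known) = 128 + 13 + 59 + 86 + 8 = 294
e = 294 / (294 + 73) = 294 / 367 = 0.8011
Estimated eligible among unknowns = 0.8011 × 92 = 73.70
Denom = 294 + 73.70 = 367.70
RR3 = 128 / 367.70 = 0.3481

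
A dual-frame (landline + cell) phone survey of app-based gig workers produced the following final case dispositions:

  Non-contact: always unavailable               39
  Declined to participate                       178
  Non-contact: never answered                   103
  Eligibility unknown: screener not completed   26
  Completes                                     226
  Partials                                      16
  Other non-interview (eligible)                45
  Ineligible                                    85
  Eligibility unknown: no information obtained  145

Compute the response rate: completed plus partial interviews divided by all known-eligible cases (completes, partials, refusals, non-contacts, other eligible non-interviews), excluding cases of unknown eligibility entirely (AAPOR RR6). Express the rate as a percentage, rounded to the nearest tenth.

Non-contacts = 103 + 39 = 142
Eligibility not determined = 26 + 145 = 171
Numerator → 226 + 16 = 242
Base → 226 + 16 + 178 + 142 + 45 = 607
RR6 = 242 / 607 = 0.3987

39.9%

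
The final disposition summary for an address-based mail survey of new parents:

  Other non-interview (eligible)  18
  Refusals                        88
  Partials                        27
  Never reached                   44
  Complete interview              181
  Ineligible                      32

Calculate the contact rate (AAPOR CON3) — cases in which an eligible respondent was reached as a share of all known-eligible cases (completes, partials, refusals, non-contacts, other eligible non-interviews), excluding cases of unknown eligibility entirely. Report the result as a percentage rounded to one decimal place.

Num: 181 + 27 + 88 + 18 = 314
Denominator: 181 + 27 + 88 + 44 + 18 = 358
CON3 = 314 / 358 = 0.8771

87.7%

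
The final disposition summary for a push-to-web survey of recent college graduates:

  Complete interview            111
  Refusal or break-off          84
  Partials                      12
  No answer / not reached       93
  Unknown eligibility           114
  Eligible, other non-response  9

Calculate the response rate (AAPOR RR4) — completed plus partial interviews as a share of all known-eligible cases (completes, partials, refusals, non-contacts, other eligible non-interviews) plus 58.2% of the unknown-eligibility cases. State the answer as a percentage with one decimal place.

32.8%

Numerator = 111 + 12 = 123
Determined eligible = 111 + 12 + 84 + 93 + 9 = 309
e × U = 0.5820 × 114 = 66.35
Denominator = 309 + 66.35 = 375.35
RR4 = 123 / 375.35 = 0.3277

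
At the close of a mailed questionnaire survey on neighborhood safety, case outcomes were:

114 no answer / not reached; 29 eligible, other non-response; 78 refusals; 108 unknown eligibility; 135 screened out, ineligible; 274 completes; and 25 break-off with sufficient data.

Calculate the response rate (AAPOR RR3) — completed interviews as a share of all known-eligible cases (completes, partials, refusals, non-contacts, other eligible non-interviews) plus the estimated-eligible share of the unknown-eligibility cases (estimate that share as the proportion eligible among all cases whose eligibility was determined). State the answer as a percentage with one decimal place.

Numerator = 274
Determined eligible = 274 + 25 + 78 + 114 + 29 = 520
e = 520 / (520 + 135) = 520 / 655 = 0.7939
Estimated eligible among unknowns = 0.7939 × 108 = 85.74
Denominator = 520 + 85.74 = 605.74
RR3 = 274 / 605.74 = 0.4523

45.2%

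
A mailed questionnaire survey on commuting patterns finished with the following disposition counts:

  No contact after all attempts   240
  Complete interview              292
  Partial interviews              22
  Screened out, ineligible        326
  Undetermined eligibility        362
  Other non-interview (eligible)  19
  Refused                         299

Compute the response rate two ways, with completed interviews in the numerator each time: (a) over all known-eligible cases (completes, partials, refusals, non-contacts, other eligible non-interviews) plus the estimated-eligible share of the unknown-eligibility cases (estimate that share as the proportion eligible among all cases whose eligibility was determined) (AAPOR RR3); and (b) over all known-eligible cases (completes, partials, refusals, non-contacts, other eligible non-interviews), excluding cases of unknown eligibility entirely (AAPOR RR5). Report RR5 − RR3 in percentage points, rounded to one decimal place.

Num: 292
Eligible (known): 292 + 22 + 299 + 240 + 19 = 872
e = 872 / (872 + 326) = 872 / 1198 = 0.7279
Estimated eligible among unknowns: 0.7279 × 362 = 263.50
Base: 872 + 263.50 = 1135.50
RR3 = 292 / 1135.50 = 0.2572
Base: 292 + 22 + 299 + 240 + 19 = 872
RR5 = 292 / 872 = 0.3349
Difference = 33.49 − 25.72 = 7.77 percentage points

7.8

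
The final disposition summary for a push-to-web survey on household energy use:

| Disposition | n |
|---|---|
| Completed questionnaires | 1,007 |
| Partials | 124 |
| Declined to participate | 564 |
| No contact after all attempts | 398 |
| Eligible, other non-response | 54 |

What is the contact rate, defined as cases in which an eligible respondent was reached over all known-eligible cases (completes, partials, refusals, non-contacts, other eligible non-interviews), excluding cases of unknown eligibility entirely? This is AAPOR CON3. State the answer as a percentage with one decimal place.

Num → 1007 + 124 + 564 + 54 = 1749
Denom → 1007 + 124 + 564 + 398 + 54 = 2147
CON3 = 1749 / 2147 = 0.8146

81.5%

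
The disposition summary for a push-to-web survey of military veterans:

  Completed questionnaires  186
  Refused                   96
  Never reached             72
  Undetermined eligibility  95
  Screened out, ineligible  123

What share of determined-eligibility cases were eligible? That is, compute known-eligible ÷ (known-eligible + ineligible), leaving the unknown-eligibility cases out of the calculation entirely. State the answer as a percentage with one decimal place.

Known eligible: 186 + 96 + 72 = 354
e = 354 / (354 + 123) = 354 / 477 = 0.7421

74.2%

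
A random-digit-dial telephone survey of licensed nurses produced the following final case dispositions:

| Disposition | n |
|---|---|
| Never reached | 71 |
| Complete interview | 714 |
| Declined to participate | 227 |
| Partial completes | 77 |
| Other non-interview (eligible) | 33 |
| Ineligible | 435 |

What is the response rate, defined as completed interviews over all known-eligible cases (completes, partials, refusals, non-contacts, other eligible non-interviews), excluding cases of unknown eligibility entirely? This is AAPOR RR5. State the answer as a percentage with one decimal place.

63.6%

Numerator = 714
Denom = 714 + 77 + 227 + 71 + 33 = 1122
RR5 = 714 / 1122 = 0.6364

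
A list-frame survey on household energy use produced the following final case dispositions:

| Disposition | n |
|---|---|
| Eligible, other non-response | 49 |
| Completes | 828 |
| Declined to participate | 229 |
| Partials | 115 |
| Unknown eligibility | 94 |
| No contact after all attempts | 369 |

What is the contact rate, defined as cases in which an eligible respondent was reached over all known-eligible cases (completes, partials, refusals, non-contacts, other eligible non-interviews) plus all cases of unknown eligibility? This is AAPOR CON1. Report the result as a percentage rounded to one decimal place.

Top = 828 + 115 + 229 + 49 = 1221
Denominator = 828 + 115 + 229 + 369 + 49 + 94 = 1684
CON1 = 1221 / 1684 = 0.7251

72.5%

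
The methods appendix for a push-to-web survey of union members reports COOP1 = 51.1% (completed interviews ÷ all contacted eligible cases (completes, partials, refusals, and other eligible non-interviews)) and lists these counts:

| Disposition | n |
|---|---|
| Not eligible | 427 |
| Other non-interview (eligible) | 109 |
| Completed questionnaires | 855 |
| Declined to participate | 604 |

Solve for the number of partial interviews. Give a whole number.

105

COOP1 = 855 / D = 0.511
D = 855 / 0.511 = 1673.2
Other denominator terms total 1568
partial interviews = 1673.2 − 1568 ≈ 105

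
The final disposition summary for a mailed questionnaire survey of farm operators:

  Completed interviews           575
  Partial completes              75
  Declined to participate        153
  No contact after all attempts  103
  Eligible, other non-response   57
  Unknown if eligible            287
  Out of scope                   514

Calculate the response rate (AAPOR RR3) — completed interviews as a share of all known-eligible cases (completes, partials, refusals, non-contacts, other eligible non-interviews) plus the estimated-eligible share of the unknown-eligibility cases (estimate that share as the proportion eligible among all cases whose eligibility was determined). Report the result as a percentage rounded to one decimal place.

50.0%

Top = 575
Eligible (known) = 575 + 75 + 153 + 103 + 57 = 963
e = 963 / (963 + 514) = 963 / 1477 = 0.6520
Estimated eligible among unknowns = 0.6520 × 287 = 187.12
Base = 963 + 187.12 = 1150.12
RR3 = 575 / 1150.12 = 0.4999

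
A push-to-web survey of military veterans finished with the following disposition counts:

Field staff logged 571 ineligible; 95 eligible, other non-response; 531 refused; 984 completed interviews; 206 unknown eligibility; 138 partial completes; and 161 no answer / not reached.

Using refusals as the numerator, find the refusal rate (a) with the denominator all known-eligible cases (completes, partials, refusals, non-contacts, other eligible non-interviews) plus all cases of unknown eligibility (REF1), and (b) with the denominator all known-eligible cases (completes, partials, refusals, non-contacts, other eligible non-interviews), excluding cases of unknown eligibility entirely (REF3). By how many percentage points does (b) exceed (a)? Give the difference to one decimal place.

2.7

Top: 531
Denom: 984 + 138 + 531 + 161 + 95 + 206 = 2115
REF1 = 531 / 2115 = 0.2511
Denom: 984 + 138 + 531 + 161 + 95 = 1909
REF3 = 531 / 1909 = 0.2782
Difference = 27.82 − 25.11 = 2.71 percentage points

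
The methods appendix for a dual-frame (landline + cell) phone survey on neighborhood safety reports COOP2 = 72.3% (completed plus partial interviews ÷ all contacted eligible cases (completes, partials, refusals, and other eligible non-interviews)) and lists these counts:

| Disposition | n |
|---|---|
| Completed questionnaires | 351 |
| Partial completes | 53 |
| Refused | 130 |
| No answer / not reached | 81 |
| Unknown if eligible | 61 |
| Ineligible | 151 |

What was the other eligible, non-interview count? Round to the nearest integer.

25

Top → 351 + 53 = 404
COOP2 = 404 / D = 0.723
D = 404 / 0.723 = 558.8
Remaining denominator categories sum to 534
other eligible, non-interview = 558.8 − 534 ≈ 25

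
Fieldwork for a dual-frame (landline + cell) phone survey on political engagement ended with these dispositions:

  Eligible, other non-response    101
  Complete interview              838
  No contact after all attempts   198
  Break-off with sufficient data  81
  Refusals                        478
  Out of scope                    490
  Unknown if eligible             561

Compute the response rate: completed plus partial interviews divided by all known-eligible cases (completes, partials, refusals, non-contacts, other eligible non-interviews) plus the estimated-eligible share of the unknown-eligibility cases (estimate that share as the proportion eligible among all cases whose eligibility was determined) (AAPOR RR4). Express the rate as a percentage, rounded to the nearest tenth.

Numerator = 838 + 81 = 919
Determined eligible = 838 + 81 + 478 + 198 + 101 = 1696
e = 1696 / (1696 + 490) = 1696 / 2186 = 0.7758
Eligible share of unknowns = 0.7758 × 561 = 435.22
Denom = 1696 + 435.22 = 2131.22
RR4 = 919 / 2131.22 = 0.4312

43.1%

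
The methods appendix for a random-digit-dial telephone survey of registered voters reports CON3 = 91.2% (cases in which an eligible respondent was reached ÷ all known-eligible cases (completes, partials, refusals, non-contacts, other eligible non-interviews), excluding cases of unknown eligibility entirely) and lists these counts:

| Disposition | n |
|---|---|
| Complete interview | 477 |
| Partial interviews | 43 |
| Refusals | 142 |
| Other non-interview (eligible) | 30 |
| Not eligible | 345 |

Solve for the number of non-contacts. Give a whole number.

67

Numerator: 477 + 43 + 142 + 30 = 692
CON3 = 692 / D = 0.912
D = 692 / 0.912 = 758.8
Rest of base = 692
non-contacts = 758.8 − 692 ≈ 67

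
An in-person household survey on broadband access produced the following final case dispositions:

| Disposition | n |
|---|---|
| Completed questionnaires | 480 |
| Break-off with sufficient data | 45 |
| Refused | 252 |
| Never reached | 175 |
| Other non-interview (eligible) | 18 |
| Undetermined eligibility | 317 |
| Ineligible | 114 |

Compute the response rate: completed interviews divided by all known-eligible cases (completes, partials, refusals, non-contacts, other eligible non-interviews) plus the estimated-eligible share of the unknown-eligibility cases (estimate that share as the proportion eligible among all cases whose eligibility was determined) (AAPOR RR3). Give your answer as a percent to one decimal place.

38.3%

Num = 480
Determined eligible = 480 + 45 + 252 + 175 + 18 = 970
e = 970 / (970 + 114) = 970 / 1084 = 0.8948
Eligible share of unknowns = 0.8948 × 317 = 283.65
Denom = 970 + 283.65 = 1253.65
RR3 = 480 / 1253.65 = 0.3829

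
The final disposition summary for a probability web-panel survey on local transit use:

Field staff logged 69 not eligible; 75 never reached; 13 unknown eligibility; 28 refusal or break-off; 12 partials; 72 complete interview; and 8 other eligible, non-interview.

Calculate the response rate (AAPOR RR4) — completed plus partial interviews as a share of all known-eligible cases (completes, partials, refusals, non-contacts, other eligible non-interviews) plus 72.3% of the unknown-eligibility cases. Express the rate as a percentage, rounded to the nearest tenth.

Top = 72 + 12 = 84
Determined eligible = 72 + 12 + 28 + 75 + 8 = 195
Estimated eligible among unknowns = 0.7230 × 13 = 9.40
Denom = 195 + 9.40 = 204.40
RR4 = 84 / 204.40 = 0.4110

41.1%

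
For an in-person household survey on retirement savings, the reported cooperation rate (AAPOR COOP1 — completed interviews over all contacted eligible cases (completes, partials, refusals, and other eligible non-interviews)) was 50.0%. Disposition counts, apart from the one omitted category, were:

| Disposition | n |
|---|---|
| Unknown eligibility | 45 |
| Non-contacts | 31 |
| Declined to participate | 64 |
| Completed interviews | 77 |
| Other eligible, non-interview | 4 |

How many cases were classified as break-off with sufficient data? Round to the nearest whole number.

COOP1 = 77 / D = 0.500
D = 77 / 0.500 = 154.0
Other denominator terms total 145
break-off with sufficient data = 154.0 − 145 ≈ 9

9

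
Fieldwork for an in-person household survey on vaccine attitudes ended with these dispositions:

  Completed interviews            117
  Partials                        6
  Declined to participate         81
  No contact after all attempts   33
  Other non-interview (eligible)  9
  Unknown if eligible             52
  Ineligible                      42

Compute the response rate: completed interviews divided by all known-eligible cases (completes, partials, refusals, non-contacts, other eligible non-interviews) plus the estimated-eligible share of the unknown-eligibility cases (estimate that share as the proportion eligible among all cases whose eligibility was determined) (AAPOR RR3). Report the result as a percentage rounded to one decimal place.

40.3%

Numerator → 117
Determined eligible → 117 + 6 + 81 + 33 + 9 = 246
e = 246 / (246 + 42) = 246 / 288 = 0.8542
e × U → 0.8542 × 52 = 44.42
Base → 246 + 44.42 = 290.42
RR3 = 117 / 290.42 = 0.4029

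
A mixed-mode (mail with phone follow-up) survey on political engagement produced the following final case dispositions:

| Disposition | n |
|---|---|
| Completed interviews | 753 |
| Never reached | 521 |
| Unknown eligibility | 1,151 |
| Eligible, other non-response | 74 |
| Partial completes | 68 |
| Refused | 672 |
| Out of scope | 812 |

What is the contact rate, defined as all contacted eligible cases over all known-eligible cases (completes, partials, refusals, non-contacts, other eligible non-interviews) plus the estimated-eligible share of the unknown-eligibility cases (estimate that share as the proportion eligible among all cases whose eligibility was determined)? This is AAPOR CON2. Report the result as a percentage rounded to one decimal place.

53.7%

Top → 753 + 68 + 672 + 74 = 1567
Determined eligible → 753 + 68 + 672 + 521 + 74 = 2088
e = 2088 / (2088 + 812) = 2088 / 2900 = 0.7200
Estimated eligible among unknowns → 0.7200 × 1151 = 828.72
Denominator → 2088 + 828.72 = 2916.72
CON2 = 1567 / 2916.72 = 0.5372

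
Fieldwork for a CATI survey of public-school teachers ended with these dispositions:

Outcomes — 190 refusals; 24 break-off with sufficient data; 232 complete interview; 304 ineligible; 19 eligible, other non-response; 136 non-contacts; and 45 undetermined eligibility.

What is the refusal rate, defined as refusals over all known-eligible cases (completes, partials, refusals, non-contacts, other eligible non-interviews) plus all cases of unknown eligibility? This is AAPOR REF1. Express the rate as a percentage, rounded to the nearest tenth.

Numerator: 190
Denominator: 232 + 24 + 190 + 136 + 19 + 45 = 646
REF1 = 190 / 646 = 0.2941

29.4%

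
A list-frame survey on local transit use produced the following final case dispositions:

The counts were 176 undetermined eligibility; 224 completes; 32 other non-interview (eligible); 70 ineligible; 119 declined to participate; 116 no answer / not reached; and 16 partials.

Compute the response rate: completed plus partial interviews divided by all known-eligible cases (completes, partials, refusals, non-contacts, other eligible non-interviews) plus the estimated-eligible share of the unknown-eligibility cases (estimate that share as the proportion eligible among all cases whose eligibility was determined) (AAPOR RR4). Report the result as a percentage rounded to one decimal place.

Num → 224 + 16 = 240
Known eligible → 224 + 16 + 119 + 116 + 32 = 507
e = 507 / (507 + 70) = 507 / 577 = 0.8787
Eligible share of unknowns → 0.8787 × 176 = 154.65
Denom → 507 + 154.65 = 661.65
RR4 = 240 / 661.65 = 0.3627

36.3%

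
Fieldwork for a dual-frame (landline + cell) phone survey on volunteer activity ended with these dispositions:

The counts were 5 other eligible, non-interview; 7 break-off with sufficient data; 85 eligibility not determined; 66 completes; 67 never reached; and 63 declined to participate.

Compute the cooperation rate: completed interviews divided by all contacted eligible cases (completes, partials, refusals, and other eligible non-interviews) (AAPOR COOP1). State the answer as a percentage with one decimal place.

Num → 66
Denom → 66 + 7 + 63 + 5 = 141
COOP1 = 66 / 141 = 0.4681

46.8%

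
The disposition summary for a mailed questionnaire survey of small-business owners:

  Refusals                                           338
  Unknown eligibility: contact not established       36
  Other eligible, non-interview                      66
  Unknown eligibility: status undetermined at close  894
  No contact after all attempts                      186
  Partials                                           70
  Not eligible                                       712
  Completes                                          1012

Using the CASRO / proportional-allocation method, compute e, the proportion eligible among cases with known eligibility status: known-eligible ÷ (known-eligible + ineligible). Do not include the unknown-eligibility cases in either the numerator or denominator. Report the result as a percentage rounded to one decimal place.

70.1%

Unknown eligibility = 36 + 894 = 930
Eligible (known) → 1012 + 70 + 338 + 186 + 66 = 1672
e = 1672 / (1672 + 712) = 1672 / 2384 = 0.7013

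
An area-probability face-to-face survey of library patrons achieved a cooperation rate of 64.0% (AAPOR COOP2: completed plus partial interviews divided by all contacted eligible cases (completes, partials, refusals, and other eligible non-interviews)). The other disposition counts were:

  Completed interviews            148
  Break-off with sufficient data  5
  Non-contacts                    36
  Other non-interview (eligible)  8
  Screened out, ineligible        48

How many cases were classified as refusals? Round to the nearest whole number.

78

Top = 148 + 5 = 153
COOP2 = 153 / D = 0.640
D = 153 / 0.640 = 239.1
Remaining denominator categories sum to 161
refusals = 239.1 − 161 ≈ 78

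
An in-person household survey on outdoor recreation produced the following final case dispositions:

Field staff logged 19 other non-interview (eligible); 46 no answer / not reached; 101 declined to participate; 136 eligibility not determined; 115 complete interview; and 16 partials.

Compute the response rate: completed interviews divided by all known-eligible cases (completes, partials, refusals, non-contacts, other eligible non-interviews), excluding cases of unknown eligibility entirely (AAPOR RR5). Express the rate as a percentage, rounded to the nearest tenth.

Num = 115
Base = 115 + 16 + 101 + 46 + 19 = 297
RR5 = 115 / 297 = 0.3872

38.7%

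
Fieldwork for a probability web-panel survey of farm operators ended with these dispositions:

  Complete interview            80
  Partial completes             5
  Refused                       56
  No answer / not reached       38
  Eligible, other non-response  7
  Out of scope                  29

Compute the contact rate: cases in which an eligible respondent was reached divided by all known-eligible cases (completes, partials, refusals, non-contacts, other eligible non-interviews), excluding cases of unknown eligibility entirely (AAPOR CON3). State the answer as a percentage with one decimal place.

Top → 80 + 5 + 56 + 7 = 148
Base → 80 + 5 + 56 + 38 + 7 = 186
CON3 = 148 / 186 = 0.7957

79.6%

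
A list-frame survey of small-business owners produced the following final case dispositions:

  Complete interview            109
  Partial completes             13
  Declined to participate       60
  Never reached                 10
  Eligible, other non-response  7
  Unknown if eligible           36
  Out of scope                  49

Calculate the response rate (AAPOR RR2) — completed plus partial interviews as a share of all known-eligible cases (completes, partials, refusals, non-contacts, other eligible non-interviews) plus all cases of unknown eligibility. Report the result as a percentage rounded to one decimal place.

51.9%

Num → 109 + 13 = 122
Denom → 109 + 13 + 60 + 10 + 7 + 36 = 235
RR2 = 122 / 235 = 0.5191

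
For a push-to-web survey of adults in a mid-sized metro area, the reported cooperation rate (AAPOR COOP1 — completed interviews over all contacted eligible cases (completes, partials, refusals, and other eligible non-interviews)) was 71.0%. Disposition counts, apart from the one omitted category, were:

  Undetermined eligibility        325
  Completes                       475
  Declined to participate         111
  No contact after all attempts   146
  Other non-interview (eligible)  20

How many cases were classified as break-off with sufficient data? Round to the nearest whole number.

COOP1 = 475 / D = 0.710
D = 475 / 0.710 = 669.0
Other denominator terms total 606
break-off with sufficient data = 669.0 − 606 ≈ 63

63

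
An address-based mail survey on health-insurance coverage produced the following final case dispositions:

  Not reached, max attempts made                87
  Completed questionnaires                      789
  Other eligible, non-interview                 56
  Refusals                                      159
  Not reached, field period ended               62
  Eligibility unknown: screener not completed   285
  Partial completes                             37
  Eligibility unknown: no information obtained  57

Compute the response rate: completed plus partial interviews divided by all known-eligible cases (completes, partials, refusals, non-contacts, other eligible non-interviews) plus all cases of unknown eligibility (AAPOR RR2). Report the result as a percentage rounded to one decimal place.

No answer / not reached = 62 + 87 = 149
Unknown eligibility = 285 + 57 = 342
Numerator: 789 + 37 = 826
Denom: 789 + 37 + 159 + 149 + 56 + 342 = 1532
RR2 = 826 / 1532 = 0.5392

53.9%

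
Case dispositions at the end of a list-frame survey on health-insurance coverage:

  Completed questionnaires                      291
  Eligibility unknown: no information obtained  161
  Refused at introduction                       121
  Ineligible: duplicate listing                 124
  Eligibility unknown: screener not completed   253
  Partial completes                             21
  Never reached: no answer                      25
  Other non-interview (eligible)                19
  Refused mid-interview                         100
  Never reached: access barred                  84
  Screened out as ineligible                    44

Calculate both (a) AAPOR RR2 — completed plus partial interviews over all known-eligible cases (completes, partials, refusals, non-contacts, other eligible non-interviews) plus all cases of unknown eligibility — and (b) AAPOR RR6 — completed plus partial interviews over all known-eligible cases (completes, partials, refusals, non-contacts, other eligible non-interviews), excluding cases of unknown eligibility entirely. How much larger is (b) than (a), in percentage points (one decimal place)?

Refusal or break-off = 121 + 100 = 221
Never reached = 25 + 84 = 109
Undetermined eligibility = 253 + 161 = 414
Not eligible = 44 + 124 = 168
Top: 291 + 21 = 312
Base: 291 + 21 + 221 + 109 + 19 + 414 = 1075
RR2 = 312 / 1075 = 0.2902
Base: 291 + 21 + 221 + 109 + 19 = 661
RR6 = 312 / 661 = 0.4720
Difference = 47.20 − 29.02 = 18.18 percentage points

18.2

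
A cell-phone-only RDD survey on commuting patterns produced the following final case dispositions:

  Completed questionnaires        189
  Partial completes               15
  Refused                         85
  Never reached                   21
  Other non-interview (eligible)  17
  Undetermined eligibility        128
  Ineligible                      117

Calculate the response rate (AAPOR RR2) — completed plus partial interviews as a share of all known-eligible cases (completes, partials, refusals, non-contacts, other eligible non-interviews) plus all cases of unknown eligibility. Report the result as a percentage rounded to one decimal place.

44.8%

Numerator → 189 + 15 = 204
Denom → 189 + 15 + 85 + 21 + 17 + 128 = 455
RR2 = 204 / 455 = 0.4484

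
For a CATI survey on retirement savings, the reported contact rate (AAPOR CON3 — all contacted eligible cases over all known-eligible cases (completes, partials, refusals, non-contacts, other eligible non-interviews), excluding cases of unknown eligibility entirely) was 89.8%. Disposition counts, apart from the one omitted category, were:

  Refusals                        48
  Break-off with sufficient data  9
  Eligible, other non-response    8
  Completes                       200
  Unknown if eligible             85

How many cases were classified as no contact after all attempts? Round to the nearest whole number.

Num → 200 + 9 + 48 + 8 = 265
CON3 = 265 / D = 0.898
D = 265 / 0.898 = 295.1
Remaining denominator categories sum to 265
no contact after all attempts = 295.1 − 265 ≈ 30

30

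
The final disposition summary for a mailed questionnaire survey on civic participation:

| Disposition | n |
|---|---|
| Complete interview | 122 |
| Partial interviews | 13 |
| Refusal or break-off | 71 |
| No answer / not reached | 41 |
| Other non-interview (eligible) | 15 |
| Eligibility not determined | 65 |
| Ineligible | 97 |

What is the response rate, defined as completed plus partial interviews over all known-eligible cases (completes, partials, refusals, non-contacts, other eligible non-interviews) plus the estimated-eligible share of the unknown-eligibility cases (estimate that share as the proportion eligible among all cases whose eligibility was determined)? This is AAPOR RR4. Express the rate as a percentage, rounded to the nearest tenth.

Numerator → 122 + 13 = 135
Eligible (known) → 122 + 13 + 71 + 41 + 15 = 262
e = 262 / (262 + 97) = 262 / 359 = 0.7298
e × U → 0.7298 × 65 = 47.44
Denom → 262 + 47.44 = 309.44
RR4 = 135 / 309.44 = 0.4363

43.6%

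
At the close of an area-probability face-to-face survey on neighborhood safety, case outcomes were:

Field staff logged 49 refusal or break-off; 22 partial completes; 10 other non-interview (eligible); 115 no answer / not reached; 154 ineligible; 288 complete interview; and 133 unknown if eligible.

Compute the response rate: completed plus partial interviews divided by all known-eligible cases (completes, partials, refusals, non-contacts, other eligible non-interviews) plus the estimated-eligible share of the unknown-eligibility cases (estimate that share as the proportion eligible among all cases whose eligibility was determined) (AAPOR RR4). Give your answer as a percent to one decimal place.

Num → 288 + 22 = 310
Determined eligible → 288 + 22 + 49 + 115 + 10 = 484
e = 484 / (484 + 154) = 484 / 638 = 0.7586
Eligible share of unknowns → 0.7586 × 133 = 100.89
Denominator → 484 + 100.89 = 584.89
RR4 = 310 / 584.89 = 0.5300

53.0%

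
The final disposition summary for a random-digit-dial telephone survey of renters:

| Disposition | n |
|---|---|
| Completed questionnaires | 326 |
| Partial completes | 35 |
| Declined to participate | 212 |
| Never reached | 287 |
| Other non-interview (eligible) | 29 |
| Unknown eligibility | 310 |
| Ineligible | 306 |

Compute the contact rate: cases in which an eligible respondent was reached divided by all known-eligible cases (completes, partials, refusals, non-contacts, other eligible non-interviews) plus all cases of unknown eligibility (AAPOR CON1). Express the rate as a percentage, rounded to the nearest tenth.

Num = 326 + 35 + 212 + 29 = 602
Base = 326 + 35 + 212 + 287 + 29 + 310 = 1199
CON1 = 602 / 1199 = 0.5021

50.2%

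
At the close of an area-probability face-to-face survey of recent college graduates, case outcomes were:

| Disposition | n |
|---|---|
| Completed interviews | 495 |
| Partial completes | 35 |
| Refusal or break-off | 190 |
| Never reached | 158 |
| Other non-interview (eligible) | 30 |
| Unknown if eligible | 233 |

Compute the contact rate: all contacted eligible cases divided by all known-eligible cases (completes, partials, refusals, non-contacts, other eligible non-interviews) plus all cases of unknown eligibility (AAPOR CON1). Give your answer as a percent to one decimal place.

65.7%

Top = 495 + 35 + 190 + 30 = 750
Denom = 495 + 35 + 190 + 158 + 30 + 233 = 1141
CON1 = 750 / 1141 = 0.6573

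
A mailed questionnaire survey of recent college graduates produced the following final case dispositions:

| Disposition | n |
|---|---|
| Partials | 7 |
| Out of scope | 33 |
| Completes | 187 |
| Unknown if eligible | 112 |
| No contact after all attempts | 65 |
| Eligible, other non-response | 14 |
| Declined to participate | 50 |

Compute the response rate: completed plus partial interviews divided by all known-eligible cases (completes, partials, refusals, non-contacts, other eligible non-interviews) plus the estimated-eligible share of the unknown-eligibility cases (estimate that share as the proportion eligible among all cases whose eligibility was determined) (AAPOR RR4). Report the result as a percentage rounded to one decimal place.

Numerator → 187 + 7 = 194
Known eligible → 187 + 7 + 50 + 65 + 14 = 323
e = 323 / (323 + 33) = 323 / 356 = 0.9073
Estimated eligible among unknowns → 0.9073 × 112 = 101.62
Base → 323 + 101.62 = 424.62
RR4 = 194 / 424.62 = 0.4569

45.7%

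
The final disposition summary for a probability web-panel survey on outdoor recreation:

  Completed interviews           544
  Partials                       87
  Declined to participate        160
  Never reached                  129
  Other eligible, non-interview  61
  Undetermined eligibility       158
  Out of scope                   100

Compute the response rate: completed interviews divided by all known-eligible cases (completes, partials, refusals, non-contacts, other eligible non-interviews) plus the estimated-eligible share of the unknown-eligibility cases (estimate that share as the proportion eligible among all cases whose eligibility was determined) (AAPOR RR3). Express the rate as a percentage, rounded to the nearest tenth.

48.4%

Top = 544
Determined eligible = 544 + 87 + 160 + 129 + 61 = 981
e = 981 / (981 + 100) = 981 / 1081 = 0.9075
Estimated eligible among unknowns = 0.9075 × 158 = 143.38
Denominator = 981 + 143.38 = 1124.38
RR3 = 544 / 1124.38 = 0.4838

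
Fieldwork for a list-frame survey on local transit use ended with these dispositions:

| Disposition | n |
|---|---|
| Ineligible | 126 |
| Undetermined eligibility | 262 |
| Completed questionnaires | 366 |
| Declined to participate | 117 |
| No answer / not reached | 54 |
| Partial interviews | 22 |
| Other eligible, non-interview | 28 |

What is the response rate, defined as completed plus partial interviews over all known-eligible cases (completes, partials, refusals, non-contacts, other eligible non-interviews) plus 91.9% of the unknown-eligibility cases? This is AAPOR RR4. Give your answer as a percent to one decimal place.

Num = 366 + 22 = 388
Determined eligible = 366 + 22 + 117 + 54 + 28 = 587
e × U = 0.9190 × 262 = 240.78
Denom = 587 + 240.78 = 827.78
RR4 = 388 / 827.78 = 0.4687

46.9%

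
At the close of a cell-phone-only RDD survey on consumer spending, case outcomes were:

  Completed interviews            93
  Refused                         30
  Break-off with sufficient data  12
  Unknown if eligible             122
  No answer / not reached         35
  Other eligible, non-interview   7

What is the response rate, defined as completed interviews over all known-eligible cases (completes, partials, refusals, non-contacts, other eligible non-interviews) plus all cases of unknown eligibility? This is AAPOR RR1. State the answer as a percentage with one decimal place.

31.1%

Num = 93
Base = 93 + 12 + 30 + 35 + 7 + 122 = 299
RR1 = 93 / 299 = 0.3110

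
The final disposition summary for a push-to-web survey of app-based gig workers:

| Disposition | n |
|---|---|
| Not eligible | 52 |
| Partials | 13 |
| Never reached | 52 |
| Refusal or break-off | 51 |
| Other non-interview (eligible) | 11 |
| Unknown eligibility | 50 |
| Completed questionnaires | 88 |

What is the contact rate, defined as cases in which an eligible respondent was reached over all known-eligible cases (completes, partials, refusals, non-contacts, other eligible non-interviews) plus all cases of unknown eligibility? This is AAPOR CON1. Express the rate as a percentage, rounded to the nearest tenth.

Num = 88 + 13 + 51 + 11 = 163
Base = 88 + 13 + 51 + 52 + 11 + 50 = 265
CON1 = 163 / 265 = 0.6151

61.5%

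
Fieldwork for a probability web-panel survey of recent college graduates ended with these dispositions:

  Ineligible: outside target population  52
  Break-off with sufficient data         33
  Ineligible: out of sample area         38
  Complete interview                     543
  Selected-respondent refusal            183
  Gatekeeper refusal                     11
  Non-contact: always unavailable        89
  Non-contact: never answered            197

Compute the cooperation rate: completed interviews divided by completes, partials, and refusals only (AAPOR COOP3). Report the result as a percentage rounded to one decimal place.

70.5%

Refused = 11 + 183 = 194
Non-contacts = 197 + 89 = 286
Out of scope = 52 + 38 = 90
Num → 543
Denom → 543 + 33 + 194 = 770
COOP3 = 543 / 770 = 0.7052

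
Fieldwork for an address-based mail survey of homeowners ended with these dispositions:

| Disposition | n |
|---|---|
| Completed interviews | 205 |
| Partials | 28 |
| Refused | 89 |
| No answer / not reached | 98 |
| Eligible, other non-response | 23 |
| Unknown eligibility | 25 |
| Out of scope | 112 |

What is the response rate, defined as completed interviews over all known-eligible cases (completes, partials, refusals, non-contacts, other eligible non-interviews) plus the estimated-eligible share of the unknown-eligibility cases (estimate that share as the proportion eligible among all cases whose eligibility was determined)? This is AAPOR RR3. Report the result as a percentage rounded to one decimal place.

Num = 205
Known eligible = 205 + 28 + 89 + 98 + 23 = 443
e = 443 / (443 + 112) = 443 / 555 = 0.7982
Eligible share of unknowns = 0.7982 × 25 = 19.96
Base = 443 + 19.96 = 462.96
RR3 = 205 / 462.96 = 0.4428

44.3%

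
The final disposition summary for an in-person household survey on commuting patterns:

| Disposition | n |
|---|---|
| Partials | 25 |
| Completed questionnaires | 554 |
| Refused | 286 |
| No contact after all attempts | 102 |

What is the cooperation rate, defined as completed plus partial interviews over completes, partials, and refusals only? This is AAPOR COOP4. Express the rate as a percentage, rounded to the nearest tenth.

66.9%

Numerator → 554 + 25 = 579
Denom → 554 + 25 + 286 = 865
COOP4 = 579 / 865 = 0.6694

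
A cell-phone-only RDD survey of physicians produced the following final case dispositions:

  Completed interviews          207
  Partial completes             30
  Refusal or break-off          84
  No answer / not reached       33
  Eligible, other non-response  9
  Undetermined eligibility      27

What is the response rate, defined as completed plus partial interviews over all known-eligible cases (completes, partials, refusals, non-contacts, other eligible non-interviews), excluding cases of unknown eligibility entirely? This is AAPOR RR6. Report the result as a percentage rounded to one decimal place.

65.3%

Top → 207 + 30 = 237
Denominator → 207 + 30 + 84 + 33 + 9 = 363
RR6 = 237 / 363 = 0.6529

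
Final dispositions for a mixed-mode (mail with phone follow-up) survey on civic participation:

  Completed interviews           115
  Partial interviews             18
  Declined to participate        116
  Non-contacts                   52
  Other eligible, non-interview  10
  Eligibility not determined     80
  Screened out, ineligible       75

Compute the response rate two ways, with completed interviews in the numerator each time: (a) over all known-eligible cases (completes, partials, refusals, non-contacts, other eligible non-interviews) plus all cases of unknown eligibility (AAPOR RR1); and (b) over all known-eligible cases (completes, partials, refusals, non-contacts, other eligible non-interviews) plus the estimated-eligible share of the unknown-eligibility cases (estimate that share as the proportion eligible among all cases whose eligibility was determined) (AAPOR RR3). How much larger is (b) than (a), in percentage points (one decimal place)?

1.2

Top: 115
Base: 115 + 18 + 116 + 52 + 10 + 80 = 391
RR1 = 115 / 391 = 0.2941
Eligible (known): 115 + 18 + 116 + 52 + 10 = 311
e = 311 / (311 + 75) = 311 / 386 = 0.8057
Estimated eligible among unknowns: 0.8057 × 80 = 64.46
Base: 311 + 64.46 = 375.46
RR3 = 115 / 375.46 = 0.3063
Difference = 30.63 − 29.41 = 1.22 percentage points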